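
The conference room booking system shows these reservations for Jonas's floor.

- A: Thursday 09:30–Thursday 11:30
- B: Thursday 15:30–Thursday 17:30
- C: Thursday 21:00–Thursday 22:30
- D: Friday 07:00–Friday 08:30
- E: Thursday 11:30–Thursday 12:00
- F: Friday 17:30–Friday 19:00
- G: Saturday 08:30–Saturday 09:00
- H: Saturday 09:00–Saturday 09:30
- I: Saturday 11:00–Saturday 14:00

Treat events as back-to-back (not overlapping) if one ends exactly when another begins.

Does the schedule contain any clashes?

Check each pair: they overlap iff neither finishes before the other starts.
Sorted by start: A, E, B, C, D, F, G, H, I.
E starts exactly when A ends (back-to-back, no overlap), so nothing later overlaps A either.
B starts after E ends, so nothing later overlaps E either.
C starts after B ends, so nothing later overlaps B either.
D starts after C ends, so nothing later overlaps C either.
F starts after D ends, so nothing later overlaps D either.
G starts after F ends, so nothing later overlaps F either.
H starts exactly when G ends (back-to-back, no overlap), so nothing later overlaps G either.
I starts after H ends.
Every pair is clear; the schedule has no overlaps.

No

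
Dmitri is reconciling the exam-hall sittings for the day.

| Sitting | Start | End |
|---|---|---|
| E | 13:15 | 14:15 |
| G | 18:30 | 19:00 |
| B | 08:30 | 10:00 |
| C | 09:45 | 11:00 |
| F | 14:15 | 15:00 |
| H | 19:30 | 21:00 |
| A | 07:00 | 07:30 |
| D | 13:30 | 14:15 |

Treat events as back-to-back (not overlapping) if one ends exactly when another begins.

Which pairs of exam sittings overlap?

Check each pair: they overlap iff neither finishes before the other starts.
Sorted by start: A, B, C, E, D, F, G, H.
B starts after A ends — done with A.
C starts before B ends → B and C overlap.
E starts after B ends — done with B.
E starts after C ends — done with C.
D starts before E ends → E and D overlap.
F starts exactly when E ends (back-to-back, no overlap) — done with E.
F starts exactly when D ends (back-to-back, no overlap) — done with D.
G starts after F ends — done with F.
H starts after G ends.

B & C, D & E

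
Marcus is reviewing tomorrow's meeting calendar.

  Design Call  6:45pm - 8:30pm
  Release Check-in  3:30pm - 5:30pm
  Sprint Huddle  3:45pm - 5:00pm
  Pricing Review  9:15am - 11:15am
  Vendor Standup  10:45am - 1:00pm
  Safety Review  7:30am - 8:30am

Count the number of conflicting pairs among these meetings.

Two intervals overlap when each starts before the other ends.
Sorted by start: Safety Review, Pricing Review, Vendor Standup, Release Check-in, Sprint Huddle, Design Call.
Pricing Review starts after Safety Review ends; Safety Review is clear from here.
Vendor Standup starts before Pricing Review ends → Pricing Review and Vendor Standup overlap.
Release Check-in starts after Pricing Review ends; Pricing Review is clear from here.
Release Check-in starts after Vendor Standup ends; Vendor Standup is clear from here.
Sprint Huddle starts before Release Check-in ends → Release Check-in and Sprint Huddle overlap.
Design Call starts after Release Check-in ends.
Design Call starts after Sprint Huddle ends.
Overlapping pairs: Pricing Review & Vendor Standup, Release Check-in & Sprint Huddle — 2 in total.

2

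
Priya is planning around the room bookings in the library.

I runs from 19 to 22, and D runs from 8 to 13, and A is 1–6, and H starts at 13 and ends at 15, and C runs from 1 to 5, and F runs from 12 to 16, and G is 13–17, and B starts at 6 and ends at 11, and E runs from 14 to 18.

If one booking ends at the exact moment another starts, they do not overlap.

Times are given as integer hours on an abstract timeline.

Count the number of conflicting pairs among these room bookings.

Sorted by start: A, C, B, D, F, G, H, E, I.
C starts before A ends → A and C overlap.
B starts exactly when A ends (back-to-back, no overlap), so A has no further overlaps.
B starts after C ends, so C has no further overlaps.
D starts before B ends → B and D overlap.
F starts after B ends, so B has no further overlaps.
F starts before D ends → D and F overlap.
G starts exactly when D ends (back-to-back, no overlap), so D has no further overlaps.
G starts before F ends → F and G overlap.
H starts before F ends → F and H overlap.
E starts before F ends → F and E overlap.
I starts after F ends.
H starts before G ends → G and H overlap.
E starts before G ends → G and E overlap.
I starts after G ends.
E starts before H ends → H and E overlap.
I starts after H ends.
I starts after E ends.
Overlapping pairs: A & C, B & D, D & F, E & F, E & G, E & H, F & G, F & H, G & H — 9 in total.

9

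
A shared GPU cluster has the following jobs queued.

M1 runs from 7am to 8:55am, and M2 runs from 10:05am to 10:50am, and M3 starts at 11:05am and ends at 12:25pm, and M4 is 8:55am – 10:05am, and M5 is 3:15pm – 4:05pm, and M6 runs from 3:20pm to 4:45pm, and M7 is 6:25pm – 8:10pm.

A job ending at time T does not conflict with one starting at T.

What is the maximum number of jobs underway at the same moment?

2

Walk through starts and ends in time order (an end at T is processed before a start at T):
7am start M1 → 1
8:55am end M1 → 0
8:55am start M4 → 1
10:05am end M4 → 0
10:05am start M2 → 1
10:50am end M2 → 0
11:05am start M3 → 1
12:25pm end M3 → 0
3:15pm start M5 → 1
3:20pm start M6 → 2
4:05pm end M5 → 1
4:45pm end M6 → 0
6:25pm start M7 → 1
8:10pm end M7 → 0
Peak is 2, at 3:20pm (M5, M6).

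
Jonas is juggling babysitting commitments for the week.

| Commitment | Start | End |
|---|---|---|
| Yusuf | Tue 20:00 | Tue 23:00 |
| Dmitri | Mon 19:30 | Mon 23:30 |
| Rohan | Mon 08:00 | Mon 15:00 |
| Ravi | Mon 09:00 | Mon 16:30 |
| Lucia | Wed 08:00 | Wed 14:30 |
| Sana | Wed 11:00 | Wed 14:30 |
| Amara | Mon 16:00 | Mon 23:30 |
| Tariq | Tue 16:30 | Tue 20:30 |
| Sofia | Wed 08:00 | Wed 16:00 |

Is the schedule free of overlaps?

Sorted by start: Rohan, Ravi, Amara, Dmitri, Tariq, Yusuf, Sofia, Lucia, Sana.
Ravi starts before Rohan ends → Rohan and Ravi overlap.
That's a conflict, so the schedule is not conflict-free.

No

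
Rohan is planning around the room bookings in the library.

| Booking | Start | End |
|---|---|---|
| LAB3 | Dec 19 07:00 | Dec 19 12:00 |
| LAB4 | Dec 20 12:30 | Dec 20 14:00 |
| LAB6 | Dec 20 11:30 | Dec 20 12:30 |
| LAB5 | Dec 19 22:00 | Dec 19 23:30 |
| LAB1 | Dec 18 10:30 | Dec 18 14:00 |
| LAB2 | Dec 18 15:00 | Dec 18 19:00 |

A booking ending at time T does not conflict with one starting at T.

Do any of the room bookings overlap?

No

Sorted by start: LAB1, LAB2, LAB3, LAB5, LAB6, LAB4.
LAB2 starts after LAB1 ends — done with LAB1.
LAB3 starts after LAB2 ends — done with LAB2.
LAB5 starts after LAB3 ends — done with LAB3.
LAB6 starts after LAB5 ends — done with LAB5.
LAB4 starts exactly when LAB6 ends (back-to-back, no overlap).
Every pair is clear; the schedule has no overlaps.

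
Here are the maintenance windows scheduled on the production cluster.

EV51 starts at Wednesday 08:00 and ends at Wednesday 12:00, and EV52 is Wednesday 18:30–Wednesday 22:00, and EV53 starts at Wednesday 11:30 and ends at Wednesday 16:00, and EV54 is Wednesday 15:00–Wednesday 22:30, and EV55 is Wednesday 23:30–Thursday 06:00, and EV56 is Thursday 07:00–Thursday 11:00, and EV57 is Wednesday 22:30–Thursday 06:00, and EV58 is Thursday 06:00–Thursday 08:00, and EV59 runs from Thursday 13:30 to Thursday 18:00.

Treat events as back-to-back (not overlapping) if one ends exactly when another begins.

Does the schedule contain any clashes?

Yes

Sorted by start: EV51, EV53, EV54, EV52, EV57, EV55, EV58, EV56, EV59.
EV53 starts before EV51 ends → EV51 and EV53 overlap.
That's a conflict, so the schedule is not conflict-free.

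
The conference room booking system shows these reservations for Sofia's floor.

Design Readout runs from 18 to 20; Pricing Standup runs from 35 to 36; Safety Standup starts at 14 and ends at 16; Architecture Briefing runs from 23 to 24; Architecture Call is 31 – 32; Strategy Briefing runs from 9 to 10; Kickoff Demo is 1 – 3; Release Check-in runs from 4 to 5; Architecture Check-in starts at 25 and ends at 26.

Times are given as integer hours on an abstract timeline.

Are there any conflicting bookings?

Sorted by start: Kickoff Demo, Release Check-in, Strategy Briefing, Safety Standup, Design Readout, Architecture Briefing, Architecture Check-in, Architecture Call, Pricing Standup.
Release Check-in starts after Kickoff Demo ends — done with Kickoff Demo.
Strategy Briefing starts after Release Check-in ends — done with Release Check-in.
Safety Standup starts after Strategy Briefing ends — done with Strategy Briefing.
Design Readout starts after Safety Standup ends — done with Safety Standup.
Architecture Briefing starts after Design Readout ends — done with Design Readout.
Architecture Check-in starts after Architecture Briefing ends — done with Architecture Briefing.
Architecture Call starts after Architecture Check-in ends — done with Architecture Check-in.
Pricing Standup starts after Architecture Call ends.
Every pair is clear; the schedule has no overlaps.

No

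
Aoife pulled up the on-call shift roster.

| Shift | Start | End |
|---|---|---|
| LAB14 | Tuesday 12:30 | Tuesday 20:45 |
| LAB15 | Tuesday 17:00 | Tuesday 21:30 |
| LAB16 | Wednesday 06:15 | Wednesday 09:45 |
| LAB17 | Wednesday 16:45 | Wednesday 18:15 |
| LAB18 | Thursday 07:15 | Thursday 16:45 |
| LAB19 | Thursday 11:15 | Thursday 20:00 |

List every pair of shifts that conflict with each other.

Sorted by start: LAB14, LAB15, LAB16, LAB17, LAB18, LAB19.
LAB15 starts before LAB14 ends → LAB14 and LAB15 overlap.
LAB16 starts after LAB14 ends — done with LAB14.
LAB16 starts after LAB15 ends — done with LAB15.
LAB17 starts after LAB16 ends — done with LAB16.
LAB18 starts after LAB17 ends — done with LAB17.
LAB19 starts before LAB18 ends → LAB18 and LAB19 overlap.

LAB14 & LAB15, LAB18 & LAB19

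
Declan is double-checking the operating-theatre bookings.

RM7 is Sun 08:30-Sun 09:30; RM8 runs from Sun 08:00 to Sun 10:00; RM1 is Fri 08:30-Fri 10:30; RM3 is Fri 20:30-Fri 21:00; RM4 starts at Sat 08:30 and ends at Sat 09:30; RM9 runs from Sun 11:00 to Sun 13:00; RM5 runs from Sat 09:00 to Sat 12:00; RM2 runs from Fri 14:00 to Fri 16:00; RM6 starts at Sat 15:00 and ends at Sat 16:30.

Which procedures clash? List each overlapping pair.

RM4 & RM5, RM7 & RM8

Two intervals overlap when each starts before the other ends.
Sorted by start: RM1, RM2, RM3, RM4, RM5, RM6, RM8, RM7, RM9.
RM2 starts after RM1 ends, so nothing later overlaps RM1 either.
RM3 starts after RM2 ends, so nothing later overlaps RM2 either.
RM4 starts after RM3 ends, so nothing later overlaps RM3 either.
RM5 starts before RM4 ends → RM4 and RM5 overlap.
RM6 starts after RM4 ends, so nothing later overlaps RM4 either.
RM6 starts after RM5 ends, so nothing later overlaps RM5 either.
RM8 starts after RM6 ends, so nothing later overlaps RM6 either.
RM7 starts before RM8 ends → RM8 and RM7 overlap.
RM9 starts after RM8 ends.
RM9 starts after RM7 ends.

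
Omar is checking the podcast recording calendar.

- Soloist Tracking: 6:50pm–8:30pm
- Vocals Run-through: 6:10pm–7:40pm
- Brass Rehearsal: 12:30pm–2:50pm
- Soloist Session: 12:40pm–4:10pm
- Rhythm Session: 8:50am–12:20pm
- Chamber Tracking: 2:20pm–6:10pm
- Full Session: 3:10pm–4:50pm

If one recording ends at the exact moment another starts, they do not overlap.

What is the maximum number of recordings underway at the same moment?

Sort all start/end points and keep a running count:
8:50am start Rhythm Session → 1
12:20pm end Rhythm Session → 0
12:30pm start Brass Rehearsal → 1
12:40pm start Soloist Session → 2
2:20pm start Chamber Tracking → 3
2:50pm end Brass Rehearsal → 2
3:10pm start Full Session → 3
4:10pm end Soloist Session → 2
4:50pm end Full Session → 1
6:10pm end Chamber Tracking → 0
6:10pm start Vocals Run-through → 1
6:50pm start Soloist Tracking → 2
7:40pm end Vocals Run-through → 1
8:30pm end Soloist Tracking → 0
Peak is 3, at 2:20pm (Brass Rehearsal, Chamber Tracking, Soloist Session).

3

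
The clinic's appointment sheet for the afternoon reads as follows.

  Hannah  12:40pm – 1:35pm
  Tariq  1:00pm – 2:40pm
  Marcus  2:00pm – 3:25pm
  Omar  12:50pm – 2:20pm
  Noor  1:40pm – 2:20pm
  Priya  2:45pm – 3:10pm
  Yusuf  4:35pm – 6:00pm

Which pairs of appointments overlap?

Hannah & Omar, Hannah & Tariq, Marcus & Noor, Marcus & Omar, Marcus & Priya, Marcus & Tariq, Noor & Omar, Noor & Tariq, Omar & Tariq

Check each pair: they overlap iff neither finishes before the other starts.
Sorted by start: Hannah, Omar, Tariq, Noor, Marcus, Priya, Yusuf.
Omar starts before Hannah ends → Hannah and Omar overlap.
Tariq starts before Hannah ends → Hannah and Tariq overlap.
Noor starts after Hannah ends — done with Hannah.
Tariq starts before Omar ends → Omar and Tariq overlap.
Noor starts before Omar ends → Omar and Noor overlap.
Marcus starts before Omar ends → Omar and Marcus overlap.
Priya starts after Omar ends — done with Omar.
Noor starts before Tariq ends → Tariq and Noor overlap.
Marcus starts before Tariq ends → Tariq and Marcus overlap.
Priya starts after Tariq ends — done with Tariq.
Marcus starts before Noor ends → Noor and Marcus overlap.
Priya starts after Noor ends — done with Noor.
Priya starts before Marcus ends → Marcus and Priya overlap.
Yusuf starts after Marcus ends.
Yusuf starts after Priya ends.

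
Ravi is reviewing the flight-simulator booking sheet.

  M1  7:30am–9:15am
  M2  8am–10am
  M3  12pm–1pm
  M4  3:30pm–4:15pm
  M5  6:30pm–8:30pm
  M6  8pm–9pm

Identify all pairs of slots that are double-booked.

Sorted by start: M1, M2, M3, M4, M5, M6.
M2 starts before M1 ends → M1 and M2 overlap.
M3 starts after M1 ends — done with M1.
M3 starts after M2 ends — done with M2.
M4 starts after M3 ends — done with M3.
M5 starts after M4 ends — done with M4.
M6 starts before M5 ends → M5 and M6 overlap.

M1 & M2, M5 & M6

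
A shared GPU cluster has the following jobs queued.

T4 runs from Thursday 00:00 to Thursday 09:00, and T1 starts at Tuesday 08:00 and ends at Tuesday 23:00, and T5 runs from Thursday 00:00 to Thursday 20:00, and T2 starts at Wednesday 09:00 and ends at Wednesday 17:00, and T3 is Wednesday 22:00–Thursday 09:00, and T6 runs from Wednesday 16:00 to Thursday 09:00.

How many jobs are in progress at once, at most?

Sort all start/end points and keep a running count:
Tuesday 08:00 start T1 → 1
Tuesday 23:00 end T1 → 0
Wednesday 09:00 start T2 → 1
Wednesday 16:00 start T6 → 2
Wednesday 17:00 end T2 → 1
Wednesday 22:00 start T3 → 2
Thursday 00:00 start T4 → 3
Thursday 00:00 start T5 → 4
Thursday 09:00 end T3 → 3
Thursday 09:00 end T4 → 2
Thursday 09:00 end T6 → 1
Thursday 20:00 end T5 → 0
Peak is 4, at Thursday 00:00 (T3, T4, T5, T6).

4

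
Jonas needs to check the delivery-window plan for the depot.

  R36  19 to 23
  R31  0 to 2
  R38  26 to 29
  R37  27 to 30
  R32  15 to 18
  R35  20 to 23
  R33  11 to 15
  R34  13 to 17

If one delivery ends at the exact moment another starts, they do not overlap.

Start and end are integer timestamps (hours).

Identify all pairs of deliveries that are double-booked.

Two intervals overlap when each starts before the other ends.
Sorted by start: R31, R33, R34, R32, R36, R35, R38, R37.
R33 starts after R31 ends — done with R31.
R34 starts before R33 ends → R33 and R34 overlap.
R32 starts exactly when R33 ends (back-to-back, no overlap) — done with R33.
R32 starts before R34 ends → R34 and R32 overlap.
R36 starts after R34 ends — done with R34.
R36 starts after R32 ends — done with R32.
R35 starts before R36 ends → R36 and R35 overlap.
R38 starts after R36 ends — done with R36.
R38 starts after R35 ends — done with R35.
R37 starts before R38 ends → R38 and R37 overlap.

R32 & R34, R33 & R34, R35 & R36, R37 & R38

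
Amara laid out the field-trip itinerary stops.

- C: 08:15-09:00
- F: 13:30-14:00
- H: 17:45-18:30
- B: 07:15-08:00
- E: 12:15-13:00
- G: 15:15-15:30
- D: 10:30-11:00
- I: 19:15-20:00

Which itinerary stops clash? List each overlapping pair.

no conflicts

Sorted by start: B, C, D, E, F, G, H, I.
C starts after B ends — done with B.
D starts after C ends — done with C.
E starts after D ends — done with D.
F starts after E ends — done with E.
G starts after F ends — done with F.
H starts after G ends — done with G.
I starts after H ends.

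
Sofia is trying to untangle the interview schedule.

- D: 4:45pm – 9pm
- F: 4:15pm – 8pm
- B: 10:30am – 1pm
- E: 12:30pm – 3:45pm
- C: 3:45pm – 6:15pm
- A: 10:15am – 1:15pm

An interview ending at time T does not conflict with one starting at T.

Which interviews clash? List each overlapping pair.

Sorted by start: A, B, E, C, F, D.
B starts before A ends → A and B overlap.
E starts before A ends → A and E overlap.
C starts after A ends, so nothing later overlaps A either.
E starts before B ends → B and E overlap.
C starts after B ends, so nothing later overlaps B either.
C starts exactly when E ends (back-to-back, no overlap), so nothing later overlaps E either.
F starts before C ends → C and F overlap.
D starts before C ends → C and D overlap.
D starts before F ends → F and D overlap.

A & B, A & E, B & E, C & D, C & F, D & F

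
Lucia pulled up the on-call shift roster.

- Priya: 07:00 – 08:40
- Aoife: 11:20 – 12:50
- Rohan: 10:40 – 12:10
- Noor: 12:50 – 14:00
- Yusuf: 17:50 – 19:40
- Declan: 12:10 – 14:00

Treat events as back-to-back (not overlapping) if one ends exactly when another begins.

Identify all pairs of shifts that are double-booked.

Two intervals overlap when each starts before the other ends.
Sorted by start: Priya, Rohan, Aoife, Declan, Noor, Yusuf.
Rohan starts after Priya ends; Priya is clear from here.
Aoife starts before Rohan ends → Rohan and Aoife overlap.
Declan starts exactly when Rohan ends (back-to-back, no overlap); Rohan is clear from here.
Declan starts before Aoife ends → Aoife and Declan overlap.
Noor starts exactly when Aoife ends (back-to-back, no overlap); Aoife is clear from here.
Noor starts before Declan ends → Declan and Noor overlap.
Yusuf starts after Declan ends.
Yusuf starts after Noor ends.

Aoife & Declan, Aoife & Rohan, Declan & Noor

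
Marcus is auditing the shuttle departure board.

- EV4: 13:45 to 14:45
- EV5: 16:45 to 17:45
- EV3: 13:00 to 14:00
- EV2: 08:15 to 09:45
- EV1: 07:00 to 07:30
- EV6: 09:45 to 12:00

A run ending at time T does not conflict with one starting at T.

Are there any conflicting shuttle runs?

Yes

Check each pair: they overlap iff neither finishes before the other starts.
Sorted by start: EV1, EV2, EV6, EV3, EV4, EV5.
EV2 starts after EV1 ends — done with EV1.
EV6 starts exactly when EV2 ends (back-to-back, no overlap) — done with EV2.
EV3 starts after EV6 ends — done with EV6.
EV4 starts before EV3 ends → EV3 and EV4 overlap.
That's a conflict, so the schedule is not conflict-free.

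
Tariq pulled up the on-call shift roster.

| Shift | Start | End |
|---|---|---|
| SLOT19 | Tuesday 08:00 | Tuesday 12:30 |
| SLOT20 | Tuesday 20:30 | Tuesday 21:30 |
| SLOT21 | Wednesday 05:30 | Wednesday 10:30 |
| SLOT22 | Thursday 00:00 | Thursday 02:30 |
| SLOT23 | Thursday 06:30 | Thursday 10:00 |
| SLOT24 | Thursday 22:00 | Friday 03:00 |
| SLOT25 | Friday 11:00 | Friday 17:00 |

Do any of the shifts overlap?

No

Two intervals overlap when each starts before the other ends.
Sorted by start: SLOT19, SLOT20, SLOT21, SLOT22, SLOT23, SLOT24, SLOT25.
SLOT20 starts after SLOT19 ends, so SLOT19 has no further overlaps.
SLOT21 starts after SLOT20 ends, so SLOT20 has no further overlaps.
SLOT22 starts after SLOT21 ends, so SLOT21 has no further overlaps.
SLOT23 starts after SLOT22 ends, so SLOT22 has no further overlaps.
SLOT24 starts after SLOT23 ends, so SLOT23 has no further overlaps.
SLOT25 starts after SLOT24 ends.
Every pair is clear; the schedule has no overlaps.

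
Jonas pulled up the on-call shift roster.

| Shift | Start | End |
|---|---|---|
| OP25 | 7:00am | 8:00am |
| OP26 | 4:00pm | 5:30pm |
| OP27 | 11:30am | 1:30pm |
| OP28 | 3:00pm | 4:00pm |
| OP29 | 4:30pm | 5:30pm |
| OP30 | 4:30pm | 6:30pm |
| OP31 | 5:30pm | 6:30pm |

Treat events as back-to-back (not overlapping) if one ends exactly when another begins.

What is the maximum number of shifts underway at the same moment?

3

Walk through starts and ends in time order (an end at T is processed before a start at T):
7:00am start OP25 → 1
8:00am end OP25 → 0
11:30am start OP27 → 1
1:30pm end OP27 → 0
3:00pm start OP28 → 1
4:00pm end OP28 → 0
4:00pm start OP26 → 1
4:30pm start OP29 → 2
4:30pm start OP30 → 3
5:30pm end OP26 → 2
5:30pm end OP29 → 1
5:30pm start OP31 → 2
6:30pm end OP30 → 1
6:30pm end OP31 → 0
Peak is 3, at 4:30pm (OP26, OP29, OP30).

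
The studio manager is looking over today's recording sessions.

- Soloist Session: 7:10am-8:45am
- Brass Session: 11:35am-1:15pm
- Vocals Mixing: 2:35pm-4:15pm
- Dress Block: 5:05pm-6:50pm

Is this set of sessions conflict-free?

Sorted by start: Soloist Session, Brass Session, Vocals Mixing, Dress Block.
Brass Session starts after Soloist Session ends; Soloist Session is clear from here.
Vocals Mixing starts after Brass Session ends; Brass Session is clear from here.
Dress Block starts after Vocals Mixing ends.
Every pair is clear; the schedule has no overlaps.

Yes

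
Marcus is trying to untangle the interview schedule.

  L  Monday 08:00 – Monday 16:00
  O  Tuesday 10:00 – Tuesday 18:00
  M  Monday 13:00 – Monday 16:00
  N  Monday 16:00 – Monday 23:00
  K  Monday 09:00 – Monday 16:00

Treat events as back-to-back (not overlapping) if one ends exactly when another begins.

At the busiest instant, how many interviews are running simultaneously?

Sweep the timeline, counting +1 at each start and −1 at each end (ends before starts at a tie):
Monday 08:00 start L → 1
Monday 09:00 start K → 2
Monday 13:00 start M → 3
Monday 16:00 end K → 2
Monday 16:00 end L → 1
Monday 16:00 end M → 0
Monday 16:00 start N → 1
Monday 23:00 end N → 0
Tuesday 10:00 start O → 1
Tuesday 18:00 end O → 0
Peak is 3, at Monday 13:00 (K, L, M).

3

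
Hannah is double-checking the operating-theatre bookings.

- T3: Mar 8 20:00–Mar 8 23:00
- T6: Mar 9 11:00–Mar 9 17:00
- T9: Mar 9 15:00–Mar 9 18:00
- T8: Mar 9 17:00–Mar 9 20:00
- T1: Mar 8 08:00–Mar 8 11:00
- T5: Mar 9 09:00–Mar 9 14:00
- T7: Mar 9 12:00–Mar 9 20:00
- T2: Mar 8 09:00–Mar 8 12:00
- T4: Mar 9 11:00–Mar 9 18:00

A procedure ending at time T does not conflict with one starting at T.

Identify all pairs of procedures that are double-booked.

Two intervals overlap when each starts before the other ends.
Sorted by start: T1, T2, T3, T5, T4, T6, T7, T9, T8.
T2 starts before T1 ends → T1 and T2 overlap.
T3 starts after T1 ends — done with T1.
T3 starts after T2 ends — done with T2.
T5 starts after T3 ends — done with T3.
T4 starts before T5 ends → T5 and T4 overlap.
T6 starts before T5 ends → T5 and T6 overlap.
T7 starts before T5 ends → T5 and T7 overlap.
T9 starts after T5 ends — done with T5.
T6 starts before T4 ends → T4 and T6 overlap.
T7 starts before T4 ends → T4 and T7 overlap.
T9 starts before T4 ends → T4 and T9 overlap.
T8 starts before T4 ends → T4 and T8 overlap.
T7 starts before T6 ends → T6 and T7 overlap.
T9 starts before T6 ends → T6 and T9 overlap.
T8 starts exactly when T6 ends (back-to-back, no overlap).
T9 starts before T7 ends → T7 and T9 overlap.
T8 starts before T7 ends → T7 and T8 overlap.
T8 starts before T9 ends → T9 and T8 overlap.

T1 & T2, T4 & T5, T4 & T6, T4 & T7, T4 & T8, T4 & T9, T5 & T6, T5 & T7, T6 & T7, T6 & T9, T7 & T8, T7 & T9, T8 & T9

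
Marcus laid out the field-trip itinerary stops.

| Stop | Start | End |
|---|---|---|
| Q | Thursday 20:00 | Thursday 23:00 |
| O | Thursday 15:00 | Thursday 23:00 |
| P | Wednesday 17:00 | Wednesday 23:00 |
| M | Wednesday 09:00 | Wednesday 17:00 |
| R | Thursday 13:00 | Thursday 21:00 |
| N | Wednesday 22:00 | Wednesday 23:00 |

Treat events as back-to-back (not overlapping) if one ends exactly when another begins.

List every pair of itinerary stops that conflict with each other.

N & P, O & Q, O & R, Q & R

Sorted by start: M, P, N, R, O, Q.
P starts exactly when M ends (back-to-back, no overlap), so M has no further overlaps.
N starts before P ends → P and N overlap.
R starts after P ends, so P has no further overlaps.
R starts after N ends, so N has no further overlaps.
O starts before R ends → R and O overlap.
Q starts before R ends → R and Q overlap.
Q starts before O ends → O and Q overlap.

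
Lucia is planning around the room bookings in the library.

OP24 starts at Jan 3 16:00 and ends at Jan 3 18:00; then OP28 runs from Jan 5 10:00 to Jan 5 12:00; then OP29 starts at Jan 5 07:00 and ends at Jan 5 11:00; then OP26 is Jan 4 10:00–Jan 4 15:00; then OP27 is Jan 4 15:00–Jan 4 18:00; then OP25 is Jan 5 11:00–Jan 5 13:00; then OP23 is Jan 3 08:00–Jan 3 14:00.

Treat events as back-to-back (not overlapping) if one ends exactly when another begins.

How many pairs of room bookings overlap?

Sorted by start: OP23, OP24, OP26, OP27, OP29, OP28, OP25.
OP24 starts after OP23 ends, so OP23 has no further overlaps.
OP26 starts after OP24 ends, so OP24 has no further overlaps.
OP27 starts exactly when OP26 ends (back-to-back, no overlap), so OP26 has no further overlaps.
OP29 starts after OP27 ends, so OP27 has no further overlaps.
OP28 starts before OP29 ends → OP29 and OP28 overlap.
OP25 starts exactly when OP29 ends (back-to-back, no overlap).
OP25 starts before OP28 ends → OP28 and OP25 overlap.
Overlapping pairs: OP25 & OP28, OP28 & OP29 — 2 in total.

2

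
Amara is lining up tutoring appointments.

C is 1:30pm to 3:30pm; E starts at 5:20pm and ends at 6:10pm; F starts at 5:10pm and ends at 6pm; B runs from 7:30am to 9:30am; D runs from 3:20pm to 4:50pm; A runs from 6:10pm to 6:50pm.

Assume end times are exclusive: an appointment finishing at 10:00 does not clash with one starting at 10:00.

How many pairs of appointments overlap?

2

Two intervals overlap when each starts before the other ends.
Sorted by start: B, C, D, F, E, A.
C starts after B ends, so nothing later overlaps B either.
D starts before C ends → C and D overlap.
F starts after C ends, so nothing later overlaps C either.
F starts after D ends, so nothing later overlaps D either.
E starts before F ends → F and E overlap.
A starts after F ends.
A starts exactly when E ends (back-to-back, no overlap).
Overlapping pairs: C & D, E & F — 2 in total.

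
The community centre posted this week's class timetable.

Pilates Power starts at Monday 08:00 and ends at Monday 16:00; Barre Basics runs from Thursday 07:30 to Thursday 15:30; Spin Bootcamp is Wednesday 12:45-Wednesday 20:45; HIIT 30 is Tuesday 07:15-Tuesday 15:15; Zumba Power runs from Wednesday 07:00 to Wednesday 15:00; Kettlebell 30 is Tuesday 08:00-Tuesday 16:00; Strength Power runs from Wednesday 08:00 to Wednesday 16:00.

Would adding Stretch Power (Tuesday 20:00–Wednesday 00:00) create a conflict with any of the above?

No — it doesn't clash with anything

Pilates Power: ends Monday 16:00 at or before Stretch Power starts Tuesday 20:00 → clear.
HIIT 30: ends Tuesday 15:15 at or before Stretch Power starts Tuesday 20:00 → clear.
Kettlebell 30: ends Tuesday 16:00 at or before Stretch Power starts Tuesday 20:00 → clear.
Zumba Power: starts Wednesday 07:00 at or after Stretch Power ends Wednesday 00:00 → clear.
Strength Power: starts Wednesday 08:00 at or after Stretch Power ends Wednesday 00:00 → clear.
Spin Bootcamp: starts Wednesday 12:45 at or after Stretch Power ends Wednesday 00:00 → clear.
Barre Basics: starts Thursday 07:30 at or after Stretch Power ends Wednesday 00:00 → clear.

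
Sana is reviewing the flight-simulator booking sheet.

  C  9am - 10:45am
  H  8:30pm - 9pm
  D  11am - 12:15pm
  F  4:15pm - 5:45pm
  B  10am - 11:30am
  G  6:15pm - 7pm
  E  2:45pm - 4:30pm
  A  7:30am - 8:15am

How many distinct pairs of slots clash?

Sorted by start: A, C, B, D, E, F, G, H.
C starts after A ends — done with A.
B starts before C ends → C and B overlap.
D starts after C ends — done with C.
D starts before B ends → B and D overlap.
E starts after B ends — done with B.
E starts after D ends — done with D.
F starts before E ends → E and F overlap.
G starts after E ends — done with E.
G starts after F ends — done with F.
H starts after G ends.
Overlapping pairs: B & C, B & D, E & F — 3 in total.

3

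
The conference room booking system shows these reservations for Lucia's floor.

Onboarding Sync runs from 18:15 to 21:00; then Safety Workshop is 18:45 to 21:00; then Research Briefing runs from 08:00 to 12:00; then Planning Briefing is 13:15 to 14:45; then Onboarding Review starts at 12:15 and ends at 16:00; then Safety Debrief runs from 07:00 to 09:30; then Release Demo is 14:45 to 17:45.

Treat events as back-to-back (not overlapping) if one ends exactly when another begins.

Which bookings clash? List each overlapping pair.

Onboarding Review & Planning Briefing, Onboarding Review & Release Demo, Onboarding Sync & Safety Workshop, Research Briefing & Safety Debrief

Two intervals overlap when each starts before the other ends.
Sorted by start: Safety Debrief, Research Briefing, Onboarding Review, Planning Briefing, Release Demo, Onboarding Sync, Safety Workshop.
Research Briefing starts before Safety Debrief ends → Safety Debrief and Research Briefing overlap.
Onboarding Review starts after Safety Debrief ends; Safety Debrief is clear from here.
Onboarding Review starts after Research Briefing ends; Research Briefing is clear from here.
Planning Briefing starts before Onboarding Review ends → Onboarding Review and Planning Briefing overlap.
Release Demo starts before Onboarding Review ends → Onboarding Review and Release Demo overlap.
Onboarding Sync starts after Onboarding Review ends; Onboarding Review is clear from here.
Release Demo starts exactly when Planning Briefing ends (back-to-back, no overlap); Planning Briefing is clear from here.
Onboarding Sync starts after Release Demo ends; Release Demo is clear from here.
Safety Workshop starts before Onboarding Sync ends → Onboarding Sync and Safety Workshop overlap.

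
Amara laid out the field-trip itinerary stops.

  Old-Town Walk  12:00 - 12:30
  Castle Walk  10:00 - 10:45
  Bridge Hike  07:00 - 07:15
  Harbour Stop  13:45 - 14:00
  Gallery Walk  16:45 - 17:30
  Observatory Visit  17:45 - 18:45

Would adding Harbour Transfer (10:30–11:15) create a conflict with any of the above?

Yes — it overlaps Castle Walk

Bridge Hike: ends 07:15 at or before Harbour Transfer starts 10:30 → clear.
Castle Walk: starts 10:00 before Harbour Transfer ends 11:15, and ends 10:45 after Harbour Transfer starts 10:30 → overlap.
Old-Town Walk: starts 12:00 at or after Harbour Transfer ends 11:15 → clear.
Harbour Stop: starts 13:45 at or after Harbour Transfer ends 11:15 → clear.
Gallery Walk: starts 16:45 at or after Harbour Transfer ends 11:15 → clear.
Observatory Visit: starts 17:45 at or after Harbour Transfer ends 11:15 → clear.
Harbour Transfer overlaps Castle Walk.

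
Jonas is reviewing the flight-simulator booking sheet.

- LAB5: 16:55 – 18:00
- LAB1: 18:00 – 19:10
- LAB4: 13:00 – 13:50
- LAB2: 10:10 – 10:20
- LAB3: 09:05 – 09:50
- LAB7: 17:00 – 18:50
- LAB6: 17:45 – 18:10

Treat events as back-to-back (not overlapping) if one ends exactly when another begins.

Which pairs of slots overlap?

Sorted by start: LAB3, LAB2, LAB4, LAB5, LAB7, LAB6, LAB1.
LAB2 starts after LAB3 ends, so nothing later overlaps LAB3 either.
LAB4 starts after LAB2 ends, so nothing later overlaps LAB2 either.
LAB5 starts after LAB4 ends, so nothing later overlaps LAB4 either.
LAB7 starts before LAB5 ends → LAB5 and LAB7 overlap.
LAB6 starts before LAB5 ends → LAB5 and LAB6 overlap.
LAB1 starts exactly when LAB5 ends (back-to-back, no overlap).
LAB6 starts before LAB7 ends → LAB7 and LAB6 overlap.
LAB1 starts before LAB7 ends → LAB7 and LAB1 overlap.
LAB1 starts before LAB6 ends → LAB6 and LAB1 overlap.

LAB1 & LAB6, LAB1 & LAB7, LAB5 & LAB6, LAB5 & LAB7, LAB6 & LAB7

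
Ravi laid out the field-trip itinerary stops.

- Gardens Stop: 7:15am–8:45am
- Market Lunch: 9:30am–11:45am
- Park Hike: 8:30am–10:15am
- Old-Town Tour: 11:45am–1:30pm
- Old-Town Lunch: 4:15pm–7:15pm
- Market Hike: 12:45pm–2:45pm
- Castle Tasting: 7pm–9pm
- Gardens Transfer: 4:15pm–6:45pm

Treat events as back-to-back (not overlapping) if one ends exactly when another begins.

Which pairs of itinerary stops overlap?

Castle Tasting & Old-Town Lunch, Gardens Stop & Park Hike, Gardens Transfer & Old-Town Lunch, Market Hike & Old-Town Tour, Market Lunch & Park Hike

Sorted by start: Gardens Stop, Park Hike, Market Lunch, Old-Town Tour, Market Hike, Old-Town Lunch, Gardens Transfer, Castle Tasting.
Park Hike starts before Gardens Stop ends → Gardens Stop and Park Hike overlap.
Market Lunch starts after Gardens Stop ends — done with Gardens Stop.
Market Lunch starts before Park Hike ends → Park Hike and Market Lunch overlap.
Old-Town Tour starts after Park Hike ends — done with Park Hike.
Old-Town Tour starts exactly when Market Lunch ends (back-to-back, no overlap) — done with Market Lunch.
Market Hike starts before Old-Town Tour ends → Old-Town Tour and Market Hike overlap.
Old-Town Lunch starts after Old-Town Tour ends — done with Old-Town Tour.
Old-Town Lunch starts after Market Hike ends — done with Market Hike.
Gardens Transfer starts before Old-Town Lunch ends → Old-Town Lunch and Gardens Transfer overlap.
Castle Tasting starts before Old-Town Lunch ends → Old-Town Lunch and Castle Tasting overlap.
Castle Tasting starts after Gardens Transfer ends.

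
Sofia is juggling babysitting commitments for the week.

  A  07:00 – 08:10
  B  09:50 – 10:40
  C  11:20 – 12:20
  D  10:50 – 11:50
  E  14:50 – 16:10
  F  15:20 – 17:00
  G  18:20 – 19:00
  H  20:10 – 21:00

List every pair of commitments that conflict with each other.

Sorted by start: A, B, D, C, E, F, G, H.
B starts after A ends; A is clear from here.
D starts after B ends; B is clear from here.
C starts before D ends → D and C overlap.
E starts after D ends; D is clear from here.
E starts after C ends; C is clear from here.
F starts before E ends → E and F overlap.
G starts after E ends; E is clear from here.
G starts after F ends; F is clear from here.
H starts after G ends.

C & D, E & F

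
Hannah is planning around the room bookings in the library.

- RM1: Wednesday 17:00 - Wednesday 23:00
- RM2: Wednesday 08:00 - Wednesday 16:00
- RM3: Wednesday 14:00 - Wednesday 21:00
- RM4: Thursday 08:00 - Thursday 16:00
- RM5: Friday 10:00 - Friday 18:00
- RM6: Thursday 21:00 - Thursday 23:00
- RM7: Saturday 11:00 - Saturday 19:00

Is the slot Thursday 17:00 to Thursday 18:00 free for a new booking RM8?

Yes — the slot is free

RM2: ends Wednesday 16:00 at or before RM8 starts Thursday 17:00 → clear.
RM3: ends Wednesday 21:00 at or before RM8 starts Thursday 17:00 → clear.
RM1: ends Wednesday 23:00 at or before RM8 starts Thursday 17:00 → clear.
RM4: ends Thursday 16:00 at or before RM8 starts Thursday 17:00 → clear.
RM6: starts Thursday 21:00 at or after RM8 ends Thursday 18:00 → clear.
RM5: starts Friday 10:00 at or after RM8 ends Thursday 18:00 → clear.
RM7: starts Saturday 11:00 at or after RM8 ends Thursday 18:00 → clear.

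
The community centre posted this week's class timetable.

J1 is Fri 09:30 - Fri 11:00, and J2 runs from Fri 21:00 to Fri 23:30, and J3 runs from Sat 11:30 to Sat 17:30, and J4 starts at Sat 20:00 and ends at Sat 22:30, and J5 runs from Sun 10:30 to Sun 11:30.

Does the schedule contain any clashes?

Sorted by start: J1, J2, J3, J4, J5.
J2 starts after J1 ends, so J1 has no further overlaps.
J3 starts after J2 ends, so J2 has no further overlaps.
J4 starts after J3 ends, so J3 has no further overlaps.
J5 starts after J4 ends.
Every pair is clear; the schedule has no overlaps.

No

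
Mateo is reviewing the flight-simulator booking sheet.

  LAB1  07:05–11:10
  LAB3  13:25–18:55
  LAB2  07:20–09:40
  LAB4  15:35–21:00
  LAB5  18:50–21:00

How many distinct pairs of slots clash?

4

Check each pair: they overlap iff neither finishes before the other starts.
Sorted by start: LAB1, LAB2, LAB3, LAB4, LAB5.
LAB2 starts before LAB1 ends → LAB1 and LAB2 overlap.
LAB3 starts after LAB1 ends, so LAB1 has no further overlaps.
LAB3 starts after LAB2 ends, so LAB2 has no further overlaps.
LAB4 starts before LAB3 ends → LAB3 and LAB4 overlap.
LAB5 starts before LAB3 ends → LAB3 and LAB5 overlap.
LAB5 starts before LAB4 ends → LAB4 and LAB5 overlap.
Overlapping pairs: LAB1 & LAB2, LAB3 & LAB4, LAB3 & LAB5, LAB4 & LAB5 — 4 in total.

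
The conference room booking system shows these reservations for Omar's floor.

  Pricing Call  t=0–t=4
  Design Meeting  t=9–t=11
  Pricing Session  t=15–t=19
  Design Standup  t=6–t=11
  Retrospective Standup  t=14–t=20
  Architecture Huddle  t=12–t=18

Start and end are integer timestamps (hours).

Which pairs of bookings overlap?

Architecture Huddle & Pricing Session, Architecture Huddle & Retrospective Standup, Design Meeting & Design Standup, Pricing Session & Retrospective Standup

Two intervals overlap when each starts before the other ends.
Sorted by start: Pricing Call, Design Standup, Design Meeting, Architecture Huddle, Retrospective Standup, Pricing Session.
Design Standup starts after Pricing Call ends, so Pricing Call has no further overlaps.
Design Meeting starts before Design Standup ends → Design Standup and Design Meeting overlap.
Architecture Huddle starts after Design Standup ends, so Design Standup has no further overlaps.
Architecture Huddle starts after Design Meeting ends, so Design Meeting has no further overlaps.
Retrospective Standup starts before Architecture Huddle ends → Architecture Huddle and Retrospective Standup overlap.
Pricing Session starts before Architecture Huddle ends → Architecture Huddle and Pricing Session overlap.
Pricing Session starts before Retrospective Standup ends → Retrospective Standup and Pricing Session overlap.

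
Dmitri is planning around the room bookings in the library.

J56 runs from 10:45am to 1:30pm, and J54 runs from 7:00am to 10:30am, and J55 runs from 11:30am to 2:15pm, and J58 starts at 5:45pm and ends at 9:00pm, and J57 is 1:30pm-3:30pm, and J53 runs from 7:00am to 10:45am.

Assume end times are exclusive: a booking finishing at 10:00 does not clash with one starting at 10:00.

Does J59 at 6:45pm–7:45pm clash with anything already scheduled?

J53: ends 10:45am at or before J59 starts 6:45pm → clear.
J54: ends 10:30am at or before J59 starts 6:45pm → clear.
J56: ends 1:30pm at or before J59 starts 6:45pm → clear.
J55: ends 2:15pm at or before J59 starts 6:45pm → clear.
J57: ends 3:30pm at or before J59 starts 6:45pm → clear.
J58: starts 5:45pm before J59 ends 7:45pm, and ends 9:00pm after J59 starts 6:45pm → overlap.
J59 overlaps J58.

Yes — it overlaps J58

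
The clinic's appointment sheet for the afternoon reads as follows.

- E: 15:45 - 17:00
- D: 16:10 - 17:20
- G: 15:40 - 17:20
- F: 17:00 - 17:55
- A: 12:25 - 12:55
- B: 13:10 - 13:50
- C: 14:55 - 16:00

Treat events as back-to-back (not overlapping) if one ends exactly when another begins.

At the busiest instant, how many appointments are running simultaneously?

3

Walk through starts and ends in time order (an end at T is processed before a start at T):
12:25 start A → 1
12:55 end A → 0
13:10 start B → 1
13:50 end B → 0
14:55 start C → 1
15:40 start G → 2
15:45 start E → 3
16:00 end C → 2
16:10 start D → 3
17:00 end E → 2
17:00 start F → 3
17:20 end D → 2
17:20 end G → 1
17:55 end F → 0
Peak is 3, at 15:45 (C, E, G).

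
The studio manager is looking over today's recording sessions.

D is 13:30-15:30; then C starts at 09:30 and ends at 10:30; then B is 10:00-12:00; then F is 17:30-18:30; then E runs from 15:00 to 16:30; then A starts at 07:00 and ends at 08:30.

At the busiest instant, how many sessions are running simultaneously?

2

Sort all start/end points and keep a running count:
07:00 start A → 1
08:30 end A → 0
09:30 start C → 1
10:00 start B → 2
10:30 end C → 1
12:00 end B → 0
13:30 start D → 1
15:00 start E → 2
15:30 end D → 1
16:30 end E → 0
17:30 start F → 1
18:30 end F → 0
Peak is 2, at 10:00 (B, C).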